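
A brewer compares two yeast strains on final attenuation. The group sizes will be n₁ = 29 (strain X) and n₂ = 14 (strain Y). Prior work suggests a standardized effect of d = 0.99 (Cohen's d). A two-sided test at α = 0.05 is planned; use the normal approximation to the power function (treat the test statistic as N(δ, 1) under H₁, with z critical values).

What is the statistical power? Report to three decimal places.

Power ≈ 0.860

Noncentrality parameter: δ = d / √(1/n₁ + 1/n₂) = 0.99 / √(1/29 + 1/14) = 3.0420
Critical value for a two-sided test at α = 0.05: z_{α/2} = 1.960.
Power = Φ(δ − 1.960) + Φ(−δ − 1.960) = Φ(1.082) + Φ(-5.002) = 0.8604 + 0.0000 = 0.8604.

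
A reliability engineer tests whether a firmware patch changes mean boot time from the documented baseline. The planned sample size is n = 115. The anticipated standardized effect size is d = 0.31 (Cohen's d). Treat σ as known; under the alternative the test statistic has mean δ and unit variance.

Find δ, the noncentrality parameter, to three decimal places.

The noncentrality parameter scales effect size by the design's sample-size factor: δ = d·√n = 0.31 × √115 = 3.3244

δ ≈ 3.324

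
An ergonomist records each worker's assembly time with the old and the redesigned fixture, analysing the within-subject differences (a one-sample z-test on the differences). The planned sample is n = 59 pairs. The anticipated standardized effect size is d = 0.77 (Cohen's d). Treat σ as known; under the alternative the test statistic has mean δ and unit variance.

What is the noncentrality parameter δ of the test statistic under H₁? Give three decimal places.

The noncentrality parameter scales effect size by the design's sample-size factor: δ = d·√n = 0.77 × √59 = 5.9145

δ ≈ 5.914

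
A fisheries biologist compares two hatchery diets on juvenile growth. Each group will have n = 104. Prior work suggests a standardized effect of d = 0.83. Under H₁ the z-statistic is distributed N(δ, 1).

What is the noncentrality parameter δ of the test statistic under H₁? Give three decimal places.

δ ≈ 5.985

The noncentrality parameter scales effect size by the design's sample-size factor: δ = d·√(n/2) = 0.83 × √(104/2) = 5.9852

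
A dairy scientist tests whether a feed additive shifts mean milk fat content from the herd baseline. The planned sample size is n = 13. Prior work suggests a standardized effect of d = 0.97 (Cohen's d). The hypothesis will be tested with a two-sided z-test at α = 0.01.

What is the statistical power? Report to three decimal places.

Power ≈ 0.822

Noncentrality parameter: δ = d·√n = 0.97 × √13 = 3.4974
Critical value for a two-sided test at α = 0.01: z_{α/2} = 2.576.
Power = Φ(δ − 2.576) + Φ(−δ − 2.576) = Φ(0.922) + Φ(-6.073) = 0.8216 + 0.0000 = 0.8216.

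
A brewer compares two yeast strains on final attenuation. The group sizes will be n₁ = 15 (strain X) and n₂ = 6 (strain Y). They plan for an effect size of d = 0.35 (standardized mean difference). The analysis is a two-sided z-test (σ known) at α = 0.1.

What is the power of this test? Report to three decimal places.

Power ≈ 0.188

Noncentrality parameter: δ = d / √(1/n₁ + 1/n₂) = 0.35 / √(1/15 + 1/6) = 0.7246
Critical value for a two-sided test at α = 0.1: z_{α/2} = 1.645.
Power = Φ(δ − 1.645) + Φ(−δ − 1.645) = Φ(-0.920) + Φ(-2.369) = 0.1787 + 0.0089 = 0.1876.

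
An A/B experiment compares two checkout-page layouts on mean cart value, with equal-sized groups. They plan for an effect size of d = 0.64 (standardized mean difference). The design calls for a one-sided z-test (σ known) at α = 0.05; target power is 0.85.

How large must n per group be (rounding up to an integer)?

For power 0.85 need Φ(δ − z_{0.05}) = 0.85, so δ = z_{0.05} + z_{0.15} = 1.645 + 1.036 = 2.681.
δ = d·√(n/2) ⇒ n = 2(δ/d)² = 2 × (2.681 / 0.64)² = 35.10.
Rounding up, n = 36 per group.

n = 36 per group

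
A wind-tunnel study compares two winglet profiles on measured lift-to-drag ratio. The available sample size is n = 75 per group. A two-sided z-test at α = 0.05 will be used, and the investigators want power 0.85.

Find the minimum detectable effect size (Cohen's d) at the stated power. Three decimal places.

Required noncentrality: δ = z_{0.025} + z_{0.15} = 1.960 + 1.036 = 2.996.
(Lower-tail contribution to power is negligible for δ > 0.)
δ = d·√(n/2) ⇒ d = δ/√(n/2) = 2.996/√(75/2) = 0.4893.

d ≈ 0.489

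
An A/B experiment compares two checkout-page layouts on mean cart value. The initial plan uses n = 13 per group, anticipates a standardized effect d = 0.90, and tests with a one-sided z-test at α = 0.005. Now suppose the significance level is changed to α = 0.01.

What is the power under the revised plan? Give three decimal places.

Power ≈ 0.487

δ = d·√(n/2) = 0.90 × √(13/2) = 2.2946 (unchanged). New critical value: z_{0.01} = 2.326.
Revised power = Φ(δ − 2.326) = Φ(-0.032) = 0.4873.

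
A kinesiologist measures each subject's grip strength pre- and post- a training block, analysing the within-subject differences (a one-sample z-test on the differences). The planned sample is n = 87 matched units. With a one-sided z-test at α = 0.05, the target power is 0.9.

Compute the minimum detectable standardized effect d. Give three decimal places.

d ≈ 0.314

Need Φ(δ − 1.645) = 0.9, so δ = 1.645 + 1.282 = 2.926.
δ = d·√n ⇒ d = δ/√n = 2.926/√87 = 0.3137.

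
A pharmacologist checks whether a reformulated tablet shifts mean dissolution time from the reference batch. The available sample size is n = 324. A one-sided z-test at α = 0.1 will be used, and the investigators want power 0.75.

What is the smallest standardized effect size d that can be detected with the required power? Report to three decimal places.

Need Φ(δ − 1.282) = 0.75, so δ = 1.282 + 0.674 = 1.956.
δ = d·√n ⇒ d = δ/√n = 1.956/√324 = 0.1087.

d ≈ 0.109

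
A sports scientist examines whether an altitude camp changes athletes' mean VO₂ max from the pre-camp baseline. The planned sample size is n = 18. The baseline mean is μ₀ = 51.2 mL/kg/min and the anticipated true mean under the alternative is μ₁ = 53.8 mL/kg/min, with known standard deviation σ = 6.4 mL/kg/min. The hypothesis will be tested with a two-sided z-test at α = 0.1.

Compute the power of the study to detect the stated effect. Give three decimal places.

Power ≈ 0.532

Standardized effect: d = |μ₁ − μ₀| / σ = |53.8 − 51.2| / 6.4 = 0.4062
Noncentrality parameter: δ = d·√n = 0.4062 × √18 = 1.7236
Two-sided α = 0.1 → critical value z_{0.05} = 1.645.
Power = Φ(δ − 1.645) + Φ(−δ − 1.645) = Φ(0.079) + Φ(-3.368) = 0.5314 + 0.0004 = 0.5317.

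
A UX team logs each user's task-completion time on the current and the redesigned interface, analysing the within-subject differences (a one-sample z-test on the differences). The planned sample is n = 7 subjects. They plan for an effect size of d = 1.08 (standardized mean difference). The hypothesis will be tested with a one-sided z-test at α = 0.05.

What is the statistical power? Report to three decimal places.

Power ≈ 0.887

Noncentrality parameter: δ = d·√n = 1.08 × √7 = 2.8574
One-sided α = 0.05 → critical value z_{0.05} = 1.645.
Power = P(Z > 1.645 − δ) = Φ(1.213) = 0.8874.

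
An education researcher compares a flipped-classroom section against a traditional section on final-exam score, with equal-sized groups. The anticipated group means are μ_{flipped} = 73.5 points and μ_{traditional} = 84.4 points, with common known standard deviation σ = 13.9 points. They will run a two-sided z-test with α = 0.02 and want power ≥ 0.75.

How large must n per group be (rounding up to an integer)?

Standardized effect: d = |μ_{flipped} − μ_{traditional}| / σ = |73.5 − 84.4| / 13.9 = 0.7842
For power 0.75 need Φ(δ − z_{0.01}) = 0.75, so δ = z_{0.01} + z_{0.25} = 2.326 + 0.674 = 3.001.
(The Φ(−δ − z_{α/2}) term is vanishingly small for δ > 0 and is dropped in the standard sample-size formula.)
δ = d·√(n/2) ⇒ n = 2(δ/d)² = 2 × (3.001 / 0.7842)² = 29.29.
Round up to the next whole unit.

n = 30 per group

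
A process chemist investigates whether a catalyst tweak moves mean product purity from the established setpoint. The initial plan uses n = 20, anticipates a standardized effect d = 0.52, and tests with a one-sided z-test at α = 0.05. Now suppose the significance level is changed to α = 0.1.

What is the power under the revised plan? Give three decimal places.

Power ≈ 0.852

δ = d·√n = 0.52 × √20 = 2.3255 (unchanged). New critical value: z_{0.1} = 1.282.
Revised power = P(Z > 1.282 − δ) = Φ(1.044) = 0.8517.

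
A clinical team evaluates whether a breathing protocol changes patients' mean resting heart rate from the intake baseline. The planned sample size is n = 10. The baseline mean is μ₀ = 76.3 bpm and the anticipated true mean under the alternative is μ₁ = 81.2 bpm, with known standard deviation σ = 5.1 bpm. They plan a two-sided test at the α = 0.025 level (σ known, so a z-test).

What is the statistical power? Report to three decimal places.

Standardized effect: d = |μ₁ − μ₀| / σ = |81.2 − 76.3| / 5.1 = 0.9608
Noncentrality parameter: δ = d·√n = 0.9608 × √10 = 3.0383
Critical value for a two-sided test at α = 0.025: z_{α/2} = 2.241.
Power = Φ(δ − 2.241) + Φ(−δ − 2.241) = Φ(0.797) + Φ(-5.280) = 0.7872 + 0.0000 = 0.7872.

Power ≈ 0.787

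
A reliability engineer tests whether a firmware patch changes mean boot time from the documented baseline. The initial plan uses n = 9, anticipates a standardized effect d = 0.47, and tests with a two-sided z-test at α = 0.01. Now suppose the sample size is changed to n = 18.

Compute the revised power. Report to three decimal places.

Power ≈ 0.280

With n = 18: δ = d·√n = 0.47 × √18 = 1.9940. Critical value z_{0.005} = 2.576.
Revised power = Φ(δ − 2.576) + Φ(−δ − 2.576) = Φ(-0.582) + Φ(-4.570) = 0.2804 + 0.0000 = 0.2804.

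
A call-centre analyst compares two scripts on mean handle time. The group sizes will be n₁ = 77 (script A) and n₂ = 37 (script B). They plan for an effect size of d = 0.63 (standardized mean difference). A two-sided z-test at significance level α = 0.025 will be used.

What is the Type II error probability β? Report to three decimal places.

β ≈ 0.182

Noncentrality parameter: δ = d / √(1/n₁ + 1/n₂) = 0.63 / √(1/77 + 1/37) = 3.1494
Critical value for a two-sided test at α = 0.025: z_{α/2} = 2.241.
Power = Φ(δ − 2.241) + Φ(−δ − 2.241) = Φ(0.908) + Φ(-5.391) = 0.8181 + 0.0000 = 0.8181.
Type II error: β = 1 − power = 1 − 0.8181 = 0.1819.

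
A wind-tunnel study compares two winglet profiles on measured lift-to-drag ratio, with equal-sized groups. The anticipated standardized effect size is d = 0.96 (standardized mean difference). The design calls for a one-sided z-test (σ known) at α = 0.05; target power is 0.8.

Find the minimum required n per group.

Set Φ(δ − 1.645) = 0.8; then δ − 1.645 = Φ⁻¹(0.8) = 0.842, giving δ = 2.486.
δ = d·√(n/2) ⇒ n = 2(δ/d)² = 2 × (2.486 / 0.96)² = 13.42.
Round up to the next whole unit.

n = 14 per group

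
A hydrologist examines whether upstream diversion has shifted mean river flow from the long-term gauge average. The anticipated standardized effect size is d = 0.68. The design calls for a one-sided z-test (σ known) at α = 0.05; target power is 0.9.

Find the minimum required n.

n = 19

Set Φ(δ − 1.645) = 0.9; then δ − 1.645 = Φ⁻¹(0.9) = 1.282, giving δ = 2.926.
δ = d·√n ⇒ n = (δ/d)² = (2.926 / 0.68)² = 18.52.
Round up to the next whole unit.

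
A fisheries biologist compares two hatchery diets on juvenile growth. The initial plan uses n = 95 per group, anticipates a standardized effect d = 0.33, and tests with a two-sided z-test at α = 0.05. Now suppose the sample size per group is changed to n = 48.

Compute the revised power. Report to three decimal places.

Power ≈ 0.366

With n = 48 per group: δ = d·√(n/2) = 0.33 × √(48/2) = 1.6167. Critical value z_{0.025} = 1.960.
Revised power = Φ(δ − 1.960) + Φ(−δ − 1.960) = Φ(-0.343) + Φ(-3.577) = 0.3657 + 0.0002 = 0.3659.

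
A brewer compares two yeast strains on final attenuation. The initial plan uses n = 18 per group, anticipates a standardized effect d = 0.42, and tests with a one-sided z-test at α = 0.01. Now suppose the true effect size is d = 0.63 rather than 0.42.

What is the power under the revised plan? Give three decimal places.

Power ≈ 0.331

With d = 0.63: δ = d·√(n/2) = 0.63 × √(18/2) = 1.8900. Critical value z_{0.01} = 2.326.
Revised power = Φ(δ − 2.326) = Φ(-0.436) = 0.3313.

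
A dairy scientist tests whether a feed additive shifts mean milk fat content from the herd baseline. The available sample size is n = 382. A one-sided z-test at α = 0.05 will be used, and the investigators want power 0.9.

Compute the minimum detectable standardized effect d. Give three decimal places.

d ≈ 0.150

Need Φ(δ − 1.645) = 0.9, so δ = 1.645 + 1.282 = 2.926.
δ = d·√n ⇒ d = δ/√n = 2.926/√382 = 0.1497.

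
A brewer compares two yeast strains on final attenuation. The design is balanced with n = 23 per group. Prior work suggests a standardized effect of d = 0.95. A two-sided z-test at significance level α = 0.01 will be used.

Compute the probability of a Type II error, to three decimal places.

Noncentrality parameter: δ = d·√(n/2) = 0.95 × √(23/2) = 3.2216
Two-sided α = 0.01 → critical value z_{0.005} = 2.576.
Power = Φ(δ − 2.576) + Φ(−δ − 2.576) = Φ(0.646) + Φ(-5.797) = 0.7408 + 0.0000 = 0.7408.
Type II error: β = 1 − power = 1 − 0.7408 = 0.2592.

β ≈ 0.259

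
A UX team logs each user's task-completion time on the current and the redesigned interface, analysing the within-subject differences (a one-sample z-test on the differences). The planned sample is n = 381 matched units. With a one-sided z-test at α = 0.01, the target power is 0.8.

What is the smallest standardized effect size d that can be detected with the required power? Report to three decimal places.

d ≈ 0.162

Required noncentrality: δ = z_{0.01} + z_{0.20} = 2.326 + 0.842 = 3.168.
δ = d·√n ⇒ d = δ/√n = 3.168/√381 = 0.1623.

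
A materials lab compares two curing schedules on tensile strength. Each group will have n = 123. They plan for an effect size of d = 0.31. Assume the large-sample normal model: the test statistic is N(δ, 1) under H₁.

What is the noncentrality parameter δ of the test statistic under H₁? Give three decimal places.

δ ≈ 2.431

The noncentrality parameter scales effect size by the design's sample-size factor: δ = d·√(n/2) = 0.31 × √(123/2) = 2.4311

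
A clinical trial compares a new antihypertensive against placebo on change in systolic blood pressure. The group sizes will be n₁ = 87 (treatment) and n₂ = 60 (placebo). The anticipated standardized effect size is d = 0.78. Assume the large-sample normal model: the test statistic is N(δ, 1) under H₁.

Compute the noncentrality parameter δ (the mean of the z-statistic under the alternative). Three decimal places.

δ ≈ 4.648

The noncentrality parameter scales effect size by the design's sample-size factor: δ = d / √(1/n₁ + 1/n₂) = 0.78 / √(1/87 + 1/60) = 4.6481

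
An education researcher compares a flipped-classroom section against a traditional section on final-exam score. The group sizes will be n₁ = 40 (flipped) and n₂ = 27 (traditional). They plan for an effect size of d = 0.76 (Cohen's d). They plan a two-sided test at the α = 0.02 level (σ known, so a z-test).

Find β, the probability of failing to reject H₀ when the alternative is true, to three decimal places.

Noncentrality parameter: δ = d / √(1/n₁ + 1/n₂) = 0.76 / √(1/40 + 1/27) = 3.0513
Critical value for a two-sided test at α = 0.02: z_{α/2} = 2.326.
Power = Φ(δ − 2.326) + Φ(−δ − 2.326) = Φ(0.725) + Φ(-5.378) = 0.7658 + 0.0000 = 0.7658.
Type II error: β = 1 − power = 1 − 0.7658 = 0.2342.

β ≈ 0.234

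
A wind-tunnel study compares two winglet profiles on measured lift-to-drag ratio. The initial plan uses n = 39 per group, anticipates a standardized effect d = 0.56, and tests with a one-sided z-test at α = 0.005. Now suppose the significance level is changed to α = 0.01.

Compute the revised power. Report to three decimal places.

Power ≈ 0.558

δ = d·√(n/2) = 0.56 × √(39/2) = 2.4729 (unchanged). New critical value: z_{0.01} = 2.326.
Revised power = Φ(δ − 2.326) = Φ(0.147) = 0.5583.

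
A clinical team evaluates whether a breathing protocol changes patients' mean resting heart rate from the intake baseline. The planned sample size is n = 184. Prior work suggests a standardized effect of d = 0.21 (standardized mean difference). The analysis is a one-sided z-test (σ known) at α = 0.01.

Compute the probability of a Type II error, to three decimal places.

β ≈ 0.301

Noncentrality parameter: δ = d·√n = 0.21 × √184 = 2.8486
One-sided α = 0.01 → critical value z_{0.01} = 2.326.
Power = P(Z > 2.326 − δ) = Φ(0.522) = 0.6992.
Type II error: β = 1 − power = 1 − 0.6992 = 0.3008.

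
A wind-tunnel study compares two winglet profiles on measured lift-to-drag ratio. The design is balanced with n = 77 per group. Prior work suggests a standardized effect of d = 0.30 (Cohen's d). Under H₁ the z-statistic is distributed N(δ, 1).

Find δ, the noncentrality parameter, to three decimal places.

δ = d·√(n/2) = 0.30 × √(77/2) = 1.8615

δ ≈ 1.861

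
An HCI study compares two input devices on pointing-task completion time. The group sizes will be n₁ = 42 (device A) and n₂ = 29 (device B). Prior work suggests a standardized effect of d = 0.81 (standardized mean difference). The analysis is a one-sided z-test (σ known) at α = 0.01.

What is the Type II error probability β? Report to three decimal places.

β ≈ 0.152

Noncentrality parameter: δ = d / √(1/n₁ + 1/n₂) = 0.81 / √(1/42 + 1/29) = 3.3549
One-sided α = 0.01 → critical value z_{0.01} = 2.326.
Power = Φ(δ − 2.326) = Φ(1.029) = 0.8482.
Type II error: β = 1 − power = 1 − 0.8482 = 0.1518.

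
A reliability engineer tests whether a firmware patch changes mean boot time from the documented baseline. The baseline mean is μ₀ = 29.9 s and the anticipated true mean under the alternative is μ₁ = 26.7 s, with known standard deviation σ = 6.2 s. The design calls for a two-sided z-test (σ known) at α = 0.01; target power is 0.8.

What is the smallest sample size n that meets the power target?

n = 44

Standardized effect: d = |μ₁ − μ₀| / σ = |26.7 − 29.9| / 6.2 = 0.5161
Set Φ(δ − 2.576) = 0.8; then δ − 2.576 = Φ⁻¹(0.8) = 0.842, giving δ = 3.417.
(For δ > 0 the lower-tail rejection region contributes negligibly to power, so the one-term inversion is standard.)
δ = d·√n ⇒ n = (δ/d)² = (3.417 / 0.5161)² = 43.84.
Round up to the next whole unit.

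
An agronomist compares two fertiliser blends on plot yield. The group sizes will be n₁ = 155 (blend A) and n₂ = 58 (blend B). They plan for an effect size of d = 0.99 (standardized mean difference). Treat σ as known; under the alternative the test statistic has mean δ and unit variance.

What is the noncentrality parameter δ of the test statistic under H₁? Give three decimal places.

δ = d / √(1/n₁ + 1/n₂) = 0.99 / √(1/155 + 1/58) = 6.4317

δ ≈ 6.432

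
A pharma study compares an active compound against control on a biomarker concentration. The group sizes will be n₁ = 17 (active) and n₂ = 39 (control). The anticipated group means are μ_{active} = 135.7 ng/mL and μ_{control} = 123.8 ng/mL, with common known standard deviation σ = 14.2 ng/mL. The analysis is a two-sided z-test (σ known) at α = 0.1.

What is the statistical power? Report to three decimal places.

Power ≈ 0.892

Standardized effect: d = |μ_{active} − μ_{control}| / σ = |135.7 − 123.8| / 14.2 = 0.8380
Noncentrality parameter: δ = d / √(1/n₁ + 1/n₂) = 0.8380 / √(1/17 + 1/39) = 2.8835
Two-sided α = 0.1 → critical value z_{0.05} = 1.645.
Power = Φ(δ − 1.645) + Φ(−δ − 1.645) = Φ(1.239) + Φ(-4.528) = 0.8923 + 0.0000 = 0.8923.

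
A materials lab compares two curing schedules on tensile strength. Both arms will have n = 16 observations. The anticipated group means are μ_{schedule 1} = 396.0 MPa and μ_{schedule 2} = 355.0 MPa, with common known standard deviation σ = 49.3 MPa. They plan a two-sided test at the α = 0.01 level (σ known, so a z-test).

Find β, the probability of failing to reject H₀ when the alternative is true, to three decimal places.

Standardized effect: d = |μ_{schedule 1} − μ_{schedule 2}| / σ = |396.0 − 355.0| / 49.3 = 0.8316
Noncentrality parameter: δ = d·√(n/2) = 0.8316 × √(16/2) = 2.3522
Critical value for a two-sided test at α = 0.01: z_{α/2} = 2.576.
Power = Φ(δ − 2.576) + Φ(−δ − 2.576) = Φ(-0.224) + Φ(-4.928) = 0.4115 + 0.0000 = 0.4115.
Type II error: β = 1 − power = 1 − 0.4115 = 0.5885.

β ≈ 0.588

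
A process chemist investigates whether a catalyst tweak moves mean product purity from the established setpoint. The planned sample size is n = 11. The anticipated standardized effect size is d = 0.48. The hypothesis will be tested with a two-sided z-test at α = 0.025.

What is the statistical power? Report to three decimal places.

Noncentrality parameter: δ = d·√n = 0.48 × √11 = 1.5920
Critical value for a two-sided test at α = 0.025: z_{α/2} = 2.241.
Power = Φ(δ − 2.241) + Φ(−δ − 2.241) = Φ(-0.649) + Φ(-3.833) = 0.2580 + 0.0001 = 0.2581.

Power ≈ 0.258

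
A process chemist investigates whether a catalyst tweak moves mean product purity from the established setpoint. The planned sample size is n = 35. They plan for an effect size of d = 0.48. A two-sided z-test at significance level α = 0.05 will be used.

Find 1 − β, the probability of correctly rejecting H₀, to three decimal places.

Noncentrality parameter: δ = d·√n = 0.48 × √35 = 2.8397
Critical value for a two-sided test at α = 0.05: z_{α/2} = 1.960.
Power = Φ(δ − 1.960) + Φ(−δ − 1.960) = Φ(0.880) + Φ(-4.800) = 0.8105 + 0.0000 = 0.8105.

Power ≈ 0.811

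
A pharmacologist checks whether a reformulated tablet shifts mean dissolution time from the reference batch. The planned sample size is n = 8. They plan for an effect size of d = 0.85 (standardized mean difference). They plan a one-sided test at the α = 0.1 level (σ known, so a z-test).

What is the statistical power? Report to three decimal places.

Noncentrality parameter: δ = d·√n = 0.85 × √8 = 2.4042
One-sided α = 0.1 → critical value z_{0.1} = 1.282.
Power = Φ(δ − 1.282) = Φ(1.123) = 0.8692.

Power ≈ 0.869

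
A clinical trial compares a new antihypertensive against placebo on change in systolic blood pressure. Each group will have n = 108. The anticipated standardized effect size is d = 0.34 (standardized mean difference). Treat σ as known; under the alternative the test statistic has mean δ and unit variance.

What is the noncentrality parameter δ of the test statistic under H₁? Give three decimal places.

δ ≈ 2.498

δ = d·√(n/2) = 0.34 × √(108/2) = 2.4985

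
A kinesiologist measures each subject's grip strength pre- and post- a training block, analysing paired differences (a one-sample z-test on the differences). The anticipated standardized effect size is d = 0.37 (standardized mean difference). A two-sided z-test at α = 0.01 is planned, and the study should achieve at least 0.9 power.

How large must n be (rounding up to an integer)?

Set Φ(δ − 2.576) = 0.9; then δ − 2.576 = Φ⁻¹(0.9) = 1.282, giving δ = 3.857.
(Ignoring the negligible lower-tail rejection probability gives the usual closed-form inversion.)
δ = d·√n ⇒ n = (δ/d)² = (3.857 / 0.37)² = 108.69.
Rounding up, n = 109.

n = 109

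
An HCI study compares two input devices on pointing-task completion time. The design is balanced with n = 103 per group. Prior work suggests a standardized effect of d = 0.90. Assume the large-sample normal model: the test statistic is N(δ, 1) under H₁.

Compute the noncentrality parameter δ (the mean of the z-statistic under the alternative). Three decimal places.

δ ≈ 6.459

δ = d·√(n/2) = 0.90 × √(103/2) = 6.4587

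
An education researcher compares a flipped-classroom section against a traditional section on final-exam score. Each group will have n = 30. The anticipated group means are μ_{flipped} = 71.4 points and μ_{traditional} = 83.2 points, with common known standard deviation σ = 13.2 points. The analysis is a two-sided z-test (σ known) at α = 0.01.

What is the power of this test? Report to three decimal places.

Power ≈ 0.812

Standardized effect: d = |μ_{flipped} − μ_{traditional}| / σ = |71.4 − 83.2| / 13.2 = 0.8939
Noncentrality parameter: λ = d·√(n/2) = 0.8939 × √(30/2) = 3.4622
Critical value for a two-sided test at α = 0.01: z_{α/2} = 2.576.
Power = Φ(λ − 2.576) + Φ(−λ − 2.576) = Φ(0.886) + Φ(-6.038) = 0.8123 + 0.0000 = 0.8123.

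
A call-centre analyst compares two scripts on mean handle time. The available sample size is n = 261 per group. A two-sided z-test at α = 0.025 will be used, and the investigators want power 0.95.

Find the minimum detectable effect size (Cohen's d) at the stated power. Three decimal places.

Required noncentrality: δ = z_{0.0125} + z_{0.05} = 2.241 + 1.645 = 3.886.
(Lower-tail contribution to power is negligible for δ > 0.)
δ = d·√(n/2) ⇒ d = δ/√(n/2) = 3.886/√(261/2) = 0.3402.

d ≈ 0.340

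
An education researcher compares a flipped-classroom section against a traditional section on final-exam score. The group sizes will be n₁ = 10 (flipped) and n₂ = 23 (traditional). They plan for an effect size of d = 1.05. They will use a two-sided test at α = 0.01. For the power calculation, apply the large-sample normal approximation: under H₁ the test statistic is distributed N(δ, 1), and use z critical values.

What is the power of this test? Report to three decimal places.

Noncentrality parameter: λ = d / √(1/n₁ + 1/n₂) = 1.05 / √(1/10 + 1/23) = 2.7720
Two-sided α = 0.01 → critical value z_{0.005} = 2.576.
Power = Φ(λ − 2.576) + Φ(−λ − 2.576) = Φ(0.196) + Φ(-5.348) = 0.5778 + 0.0000 = 0.5778.

Power ≈ 0.578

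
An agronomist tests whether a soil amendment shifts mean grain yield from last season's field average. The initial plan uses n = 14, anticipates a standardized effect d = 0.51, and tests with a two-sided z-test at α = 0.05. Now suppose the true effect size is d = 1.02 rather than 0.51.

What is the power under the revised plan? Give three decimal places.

Power ≈ 0.968

With d = 1.02: δ = d·√n = 1.02 × √14 = 3.8165. Critical value z_{0.025} = 1.960.
Revised power = Φ(δ − 1.960) + Φ(−δ − 1.960) = Φ(1.857) + Φ(-5.776) = 0.9683 + 0.0000 = 0.9683.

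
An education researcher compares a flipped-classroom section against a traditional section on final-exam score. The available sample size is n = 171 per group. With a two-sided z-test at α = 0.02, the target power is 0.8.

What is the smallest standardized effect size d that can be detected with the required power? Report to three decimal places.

Need Φ(δ − 2.326) = 0.8, so δ = 2.326 + 0.842 = 3.168.
(The second rejection-region term Φ(−δ − z_{α/2}) is negligible and dropped.)
δ = d·√(n/2) ⇒ d = δ/√(n/2) = 3.168/√(171/2) = 0.3426.

d ≈ 0.343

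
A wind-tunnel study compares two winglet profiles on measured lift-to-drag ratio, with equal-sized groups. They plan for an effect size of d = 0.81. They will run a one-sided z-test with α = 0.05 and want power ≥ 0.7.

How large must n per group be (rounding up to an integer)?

For power 0.7 need Φ(δ − z_{0.05}) = 0.7, so δ = z_{0.05} + z_{0.30} = 1.645 + 0.524 = 2.169.
δ = d·√(n/2) ⇒ n = 2(δ/d)² = 2 × (2.169 / 0.81)² = 14.34.
Round up to the next whole unit.

n = 15 per group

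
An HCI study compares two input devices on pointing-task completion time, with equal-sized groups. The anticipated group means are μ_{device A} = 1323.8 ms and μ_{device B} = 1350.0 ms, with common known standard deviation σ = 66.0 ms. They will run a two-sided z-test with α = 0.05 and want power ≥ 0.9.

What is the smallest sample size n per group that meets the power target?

n = 134 per group

Standardized effect: d = |μ_{device A} − μ_{device B}| / σ = |1323.8 − 1350.0| / 66.0 = 0.3970
For power 0.9 need Φ(δ − z_{0.025}) = 0.9, so δ = z_{0.025} + z_{0.10} = 1.960 + 1.282 = 3.242.
(For δ > 0 the lower-tail rejection region contributes negligibly to power, so the one-term inversion is standard.)
δ = d·√(n/2) ⇒ n = 2(δ/d)² = 2 × (3.242 / 0.3970)² = 133.36.
Round up to the next whole unit.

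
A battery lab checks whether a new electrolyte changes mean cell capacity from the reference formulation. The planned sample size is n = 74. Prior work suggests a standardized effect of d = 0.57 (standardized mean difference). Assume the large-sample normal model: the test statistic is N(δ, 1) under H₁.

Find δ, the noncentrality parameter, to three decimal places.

δ ≈ 4.903

The noncentrality parameter scales effect size by the design's sample-size factor: δ = d·√n = 0.57 × √74 = 4.9033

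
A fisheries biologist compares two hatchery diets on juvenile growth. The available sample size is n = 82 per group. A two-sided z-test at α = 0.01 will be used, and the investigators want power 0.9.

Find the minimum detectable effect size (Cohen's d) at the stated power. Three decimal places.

Need Φ(δ − 2.576) = 0.9, so δ = 2.576 + 1.282 = 3.857.
(Lower-tail contribution to power is negligible for δ > 0.)
δ = d·√(n/2) ⇒ d = δ/√(n/2) = 3.857/√(82/2) = 0.6024.

d ≈ 0.602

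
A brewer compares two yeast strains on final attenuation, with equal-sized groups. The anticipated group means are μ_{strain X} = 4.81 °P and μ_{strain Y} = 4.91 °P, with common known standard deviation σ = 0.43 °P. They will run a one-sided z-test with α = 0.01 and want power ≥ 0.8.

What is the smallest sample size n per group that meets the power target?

n = 372 per group

Standardized effect: d = |μ_{strain X} − μ_{strain Y}| / σ = |4.81 − 4.91| / 0.43 = 0.2326
Set Φ(δ − 2.326) = 0.8; then δ − 2.326 = Φ⁻¹(0.8) = 0.842, giving δ = 3.168.
δ = d·√(n/2) ⇒ n = 2(δ/d)² = 2 × (3.168 / 0.2326)² = 371.13.
Rounding up, n = 372 per group.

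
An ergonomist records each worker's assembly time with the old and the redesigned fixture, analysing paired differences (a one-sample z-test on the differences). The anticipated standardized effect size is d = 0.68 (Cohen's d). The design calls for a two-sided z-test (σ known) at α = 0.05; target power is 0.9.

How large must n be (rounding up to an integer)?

n = 23

For power 0.9 need Φ(δ − z_{0.025}) = 0.9, so δ = z_{0.025} + z_{0.10} = 1.960 + 1.282 = 3.242.
(Ignoring the negligible lower-tail rejection probability gives the usual closed-form inversion.)
δ = d·√n ⇒ n = (δ/d)² = (3.242 / 0.68)² = 22.72.
Round up to the next whole unit.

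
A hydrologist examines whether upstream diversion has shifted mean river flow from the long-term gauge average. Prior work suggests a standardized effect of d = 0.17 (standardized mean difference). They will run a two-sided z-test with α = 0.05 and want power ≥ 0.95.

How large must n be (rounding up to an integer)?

Set Φ(δ − 1.960) = 0.95; then δ − 1.960 = Φ⁻¹(0.95) = 1.645, giving δ = 3.605.
(For δ > 0 the lower-tail rejection region contributes negligibly to power, so the one-term inversion is standard.)
δ = d·√n ⇒ n = (δ/d)² = (3.605 / 0.17)² = 449.64.
Round up to the next whole unit.

n = 450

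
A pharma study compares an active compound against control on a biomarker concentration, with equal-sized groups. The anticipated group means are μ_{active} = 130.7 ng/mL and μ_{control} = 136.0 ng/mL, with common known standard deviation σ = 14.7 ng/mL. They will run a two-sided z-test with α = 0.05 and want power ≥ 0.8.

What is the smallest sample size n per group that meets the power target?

Standardized effect: d = |μ_{active} − μ_{control}| / σ = |130.7 − 136.0| / 14.7 = 0.3605
For power 0.8 need Φ(δ − z_{0.025}) = 0.8, so δ = z_{0.025} + z_{0.20} = 1.960 + 0.842 = 2.802.
(For δ > 0 the lower-tail rejection region contributes negligibly to power, so the one-term inversion is standard.)
δ = d·√(n/2) ⇒ n = 2(δ/d)² = 2 × (2.802 / 0.3605)² = 120.76.
Round up to the next whole unit.

n = 121 per group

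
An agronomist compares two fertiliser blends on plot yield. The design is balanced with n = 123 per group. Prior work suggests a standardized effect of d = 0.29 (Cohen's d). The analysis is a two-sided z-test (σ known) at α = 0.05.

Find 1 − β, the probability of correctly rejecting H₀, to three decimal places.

Power ≈ 0.623

Noncentrality parameter: δ = d·√(n/2) = 0.29 × √(123/2) = 2.2742
Critical value for a two-sided test at α = 0.05: z_{α/2} = 1.960.
Power = Φ(δ − 1.960) + Φ(−δ − 1.960) = Φ(0.314) + Φ(-4.234) = 0.6233 + 0.0000 = 0.6234.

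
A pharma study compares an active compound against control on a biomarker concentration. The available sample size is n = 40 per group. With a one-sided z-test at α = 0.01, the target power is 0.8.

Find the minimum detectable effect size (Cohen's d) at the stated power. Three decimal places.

d ≈ 0.708

Required noncentrality: δ = z_{0.01} + z_{0.20} = 2.326 + 0.842 = 3.168.
δ = d·√(n/2) ⇒ d = δ/√(n/2) = 3.168/√(40/2) = 0.7084.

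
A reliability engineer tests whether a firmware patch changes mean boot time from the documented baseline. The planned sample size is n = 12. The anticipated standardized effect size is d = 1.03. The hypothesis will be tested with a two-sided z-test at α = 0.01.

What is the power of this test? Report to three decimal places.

Noncentrality parameter: δ = d·√n = 1.03 × √12 = 3.5680
Critical value for a two-sided test at α = 0.01: z_{α/2} = 2.576.
Power = Φ(δ − 2.576) + Φ(−δ − 2.576) = Φ(0.992) + Φ(-6.144) = 0.8394 + 0.0000 = 0.8394.

Power ≈ 0.839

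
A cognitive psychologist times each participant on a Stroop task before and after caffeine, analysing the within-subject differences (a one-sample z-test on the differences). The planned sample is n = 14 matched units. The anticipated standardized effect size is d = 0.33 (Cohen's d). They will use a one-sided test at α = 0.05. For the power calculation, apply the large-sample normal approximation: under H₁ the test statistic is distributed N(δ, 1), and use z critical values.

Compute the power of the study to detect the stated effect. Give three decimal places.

Noncentrality parameter: λ = d·√n = 0.33 × √14 = 1.2347
One-sided α = 0.05 → critical value z_{0.05} = 1.645.
Power = P(Z > 1.645 − λ) = Φ(-0.410) = 0.3409.

Power ≈ 0.341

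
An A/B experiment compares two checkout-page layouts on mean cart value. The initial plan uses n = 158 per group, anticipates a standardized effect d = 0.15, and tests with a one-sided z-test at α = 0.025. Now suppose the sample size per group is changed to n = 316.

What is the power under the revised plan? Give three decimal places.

Power ≈ 0.470

With n = 316 per group: δ = d·√(n/2) = 0.15 × √(316/2) = 1.8855. Critical value z_{0.025} = 1.960.
Revised power = Φ(δ − 1.960) = Φ(-0.074) = 0.4703.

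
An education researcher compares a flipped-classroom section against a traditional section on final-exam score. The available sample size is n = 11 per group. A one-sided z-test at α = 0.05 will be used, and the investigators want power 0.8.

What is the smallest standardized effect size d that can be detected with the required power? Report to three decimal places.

d ≈ 1.060

Need Φ(δ − 1.645) = 0.8, so δ = 1.645 + 0.842 = 2.486.
δ = d·√(n/2) ⇒ d = δ/√(n/2) = 2.486/√(11/2) = 1.0602.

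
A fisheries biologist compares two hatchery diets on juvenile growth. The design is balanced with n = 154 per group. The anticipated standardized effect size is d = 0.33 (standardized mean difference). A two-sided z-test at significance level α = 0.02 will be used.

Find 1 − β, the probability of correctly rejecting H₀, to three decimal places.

Power ≈ 0.715

Noncentrality parameter: δ = d·√(n/2) = 0.33 × √(154/2) = 2.8957
Two-sided α = 0.02 → critical value z_{0.01} = 2.326.
Power = Φ(δ − 2.326) + Φ(−δ − 2.326) = Φ(0.569) + Φ(-5.222) = 0.7155 + 0.0000 = 0.7155.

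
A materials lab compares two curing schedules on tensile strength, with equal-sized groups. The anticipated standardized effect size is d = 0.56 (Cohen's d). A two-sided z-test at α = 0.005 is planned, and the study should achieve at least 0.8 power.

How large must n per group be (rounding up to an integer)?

n = 85 per group

Set Φ(δ − 2.807) = 0.8; then δ − 2.807 = Φ⁻¹(0.8) = 0.842, giving δ = 3.649.
(Ignoring the negligible lower-tail rejection probability gives the usual closed-form inversion.)
δ = d·√(n/2) ⇒ n = 2(δ/d)² = 2 × (3.649 / 0.56)² = 84.90.
Round up to the next whole unit.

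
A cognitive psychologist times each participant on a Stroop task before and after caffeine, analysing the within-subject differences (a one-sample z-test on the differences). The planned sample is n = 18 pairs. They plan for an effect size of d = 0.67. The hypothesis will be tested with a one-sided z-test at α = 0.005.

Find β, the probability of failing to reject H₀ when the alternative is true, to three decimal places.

β ≈ 0.395

Noncentrality parameter: δ = d·√n = 0.67 × √18 = 2.8426
One-sided α = 0.005 → critical value z_{0.005} = 2.576.
Power = Φ(δ − 2.576) = Φ(0.267) = 0.6052.
Type II error: β = 1 − power = 1 − 0.6052 = 0.3948.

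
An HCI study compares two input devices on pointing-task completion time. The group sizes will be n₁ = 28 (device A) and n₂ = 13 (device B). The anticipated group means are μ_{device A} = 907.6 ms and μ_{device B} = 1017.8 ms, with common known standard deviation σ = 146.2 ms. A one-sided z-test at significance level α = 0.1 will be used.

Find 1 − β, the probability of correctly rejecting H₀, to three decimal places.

Power ≈ 0.833

Standardized effect: d = |μ_{device A} − μ_{device B}| / σ = |907.6 − 1017.8| / 146.2 = 0.7538
Noncentrality parameter: δ = d / √(1/n₁ + 1/n₂) = 0.7538 / √(1/28 + 1/13) = 2.2459
Critical value for a one-sided test at α = 0.1: z_α = 1.282.
Power = Φ(δ − 1.282) = Φ(0.964) = 0.8326.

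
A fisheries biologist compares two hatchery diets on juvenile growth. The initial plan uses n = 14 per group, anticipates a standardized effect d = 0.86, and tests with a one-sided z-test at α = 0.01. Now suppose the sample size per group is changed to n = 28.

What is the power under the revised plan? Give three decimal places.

Power ≈ 0.814

With n = 28 per group: δ = d·√(n/2) = 0.86 × √(28/2) = 3.2178. Critical value z_{0.01} = 2.326.
Revised power = P(Z > 2.326 − δ) = Φ(0.891) = 0.8137.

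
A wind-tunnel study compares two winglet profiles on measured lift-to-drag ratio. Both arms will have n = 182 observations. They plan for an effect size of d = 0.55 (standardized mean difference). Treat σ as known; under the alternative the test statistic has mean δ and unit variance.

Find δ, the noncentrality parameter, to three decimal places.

δ ≈ 5.247

The noncentrality parameter scales effect size by the design's sample-size factor: δ = d·√(n/2) = 0.55 × √(182/2) = 5.2467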